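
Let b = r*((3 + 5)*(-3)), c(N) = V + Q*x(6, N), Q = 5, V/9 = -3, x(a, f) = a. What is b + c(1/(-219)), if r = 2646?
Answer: -63501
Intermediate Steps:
V = -27 (V = 9*(-3) = -27)
c(N) = 3 (c(N) = -27 + 5*6 = -27 + 30 = 3)
b = -63504 (b = 2646*((3 + 5)*(-3)) = 2646*(8*(-3)) = 2646*(-24) = -63504)
b + c(1/(-219)) = -63504 + 3 = -63501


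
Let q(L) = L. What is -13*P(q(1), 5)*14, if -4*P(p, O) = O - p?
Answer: 182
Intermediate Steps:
P(p, O) = -O/4 + p/4 (P(p, O) = -(O - p)/4 = -O/4 + p/4)
-13*P(q(1), 5)*14 = -13*(-1/4*5 + (1/4)*1)*14 = -13*(-5/4 + 1/4)*14 = -13*(-1)*14 = 13*14 = 182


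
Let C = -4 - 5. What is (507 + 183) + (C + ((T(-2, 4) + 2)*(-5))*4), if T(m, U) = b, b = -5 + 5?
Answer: 641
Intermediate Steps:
C = -9
b = 0
T(m, U) = 0
(507 + 183) + (C + ((T(-2, 4) + 2)*(-5))*4) = (507 + 183) + (-9 + ((0 + 2)*(-5))*4) = 690 + (-9 + (2*(-5))*4) = 690 + (-9 - 10*4) = 690 + (-9 - 40) = 690 - 49 = 641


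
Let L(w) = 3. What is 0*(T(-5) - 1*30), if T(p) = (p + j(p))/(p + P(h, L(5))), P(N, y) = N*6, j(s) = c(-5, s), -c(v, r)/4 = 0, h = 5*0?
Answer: 0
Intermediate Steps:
h = 0
c(v, r) = 0 (c(v, r) = -4*0 = 0)
j(s) = 0
P(N, y) = 6*N
T(p) = 1 (T(p) = (p + 0)/(p + 6*0) = p/(p + 0) = p/p = 1)
0*(T(-5) - 1*30) = 0*(1 - 1*30) = 0*(1 - 30) = 0*(-29) = 0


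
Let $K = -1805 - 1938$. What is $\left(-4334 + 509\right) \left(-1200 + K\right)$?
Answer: $18906975$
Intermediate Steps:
$K = -3743$ ($K = -1805 - 1938 = -3743$)
$\left(-4334 + 509\right) \left(-1200 + K\right) = \left(-4334 + 509\right) \left(-1200 - 3743\right) = \left(-3825\right) \left(-4943\right) = 18906975$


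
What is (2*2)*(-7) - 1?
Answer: -29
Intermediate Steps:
(2*2)*(-7) - 1 = 4*(-7) - 1 = -28 - 1 = -29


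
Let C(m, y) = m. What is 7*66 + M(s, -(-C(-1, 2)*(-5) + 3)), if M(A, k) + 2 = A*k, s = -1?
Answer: 458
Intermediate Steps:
M(A, k) = -2 + A*k
7*66 + M(s, -(-C(-1, 2)*(-5) + 3)) = 7*66 + (-2 - (-1)*(-1*(-1)*(-5) + 3)) = 462 + (-2 - (-1)*(1*(-5) + 3)) = 462 + (-2 - (-1)*(-5 + 3)) = 462 + (-2 - (-1)*(-2)) = 462 + (-2 - 1*2) = 462 + (-2 - 2) = 462 - 4 = 458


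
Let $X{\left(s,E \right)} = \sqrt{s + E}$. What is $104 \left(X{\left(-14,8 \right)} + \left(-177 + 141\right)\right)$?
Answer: $-3744 + 104 i \sqrt{6} \approx -3744.0 + 254.75 i$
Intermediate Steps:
$X{\left(s,E \right)} = \sqrt{E + s}$
$104 \left(X{\left(-14,8 \right)} + \left(-177 + 141\right)\right) = 104 \left(\sqrt{8 - 14} + \left(-177 + 141\right)\right) = 104 \left(\sqrt{-6} - 36\right) = 104 \left(i \sqrt{6} - 36\right) = 104 \left(-36 + i \sqrt{6}\right) = -3744 + 104 i \sqrt{6}$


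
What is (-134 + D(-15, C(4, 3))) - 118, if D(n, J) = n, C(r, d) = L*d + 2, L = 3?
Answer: -267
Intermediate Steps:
C(r, d) = 2 + 3*d (C(r, d) = 3*d + 2 = 2 + 3*d)
(-134 + D(-15, C(4, 3))) - 118 = (-134 - 15) - 118 = -149 - 118 = -267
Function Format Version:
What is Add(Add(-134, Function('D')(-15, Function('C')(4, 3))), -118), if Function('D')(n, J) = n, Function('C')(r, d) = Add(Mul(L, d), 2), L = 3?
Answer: -267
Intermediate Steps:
Function('C')(r, d) = Add(2, Mul(3, d)) (Function('C')(r, d) = Add(Mul(3, d), 2) = Add(2, Mul(3, d)))
Add(Add(-134, Function('D')(-15, Function('C')(4, 3))), -118) = Add(Add(-134, -15), -118) = Add(-149, -118) = -267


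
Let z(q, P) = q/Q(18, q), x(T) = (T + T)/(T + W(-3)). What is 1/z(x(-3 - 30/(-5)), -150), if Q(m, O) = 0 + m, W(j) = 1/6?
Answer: 19/2 ≈ 9.5000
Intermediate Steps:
W(j) = ⅙
Q(m, O) = m
x(T) = 2*T/(⅙ + T) (x(T) = (T + T)/(T + ⅙) = (2*T)/(⅙ + T) = 2*T/(⅙ + T))
z(q, P) = q/18
1/z(x(-3 - 30/(-5)), -150) = 1/((12*(-3 - 30/(-5))/(1 + 6*(-3 - 30/(-5))))/18) = 1/((12*(-3 - 30*(-1)/5)/(1 + 6*(-3 - 30*(-1)/5)))/18) = 1/((12*(-3 - 5*(-6/5))/(1 + 6*(-3 - 5*(-6/5))))/18) = 1/((12*(-3 + 6)/(1 + 6*(-3 + 6)))/18) = 1/((12*3/(1 + 6*3))/18) = 1/((12*3/(1 + 18))/18) = 1/((12*3/19)/18) = 1/((12*3*(1/19))/18) = 1/((1/18)*(36/19)) = 1/(2/19) = 19/2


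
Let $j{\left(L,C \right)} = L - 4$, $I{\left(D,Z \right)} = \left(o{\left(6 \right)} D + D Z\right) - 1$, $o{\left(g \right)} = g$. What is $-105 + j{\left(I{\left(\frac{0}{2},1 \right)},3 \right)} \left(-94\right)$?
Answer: $365$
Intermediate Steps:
$I{\left(D,Z \right)} = -1 + 6 D + D Z$ ($I{\left(D,Z \right)} = \left(6 D + D Z\right) - 1 = -1 + 6 D + D Z$)
$j{\left(L,C \right)} = -4 + L$
$-105 + j{\left(I{\left(\frac{0}{2},1 \right)},3 \right)} \left(-94\right) = -105 + \left(-4 + \left(-1 + 6 \cdot \frac{0}{2} + \frac{0}{2} \cdot 1\right)\right) \left(-94\right) = -105 + \left(-4 + \left(-1 + 6 \cdot 0 \cdot \frac{1}{2} + 0 \cdot \frac{1}{2} \cdot 1\right)\right) \left(-94\right) = -105 + \left(-4 + \left(-1 + 6 \cdot 0 + 0 \cdot 1\right)\right) \left(-94\right) = -105 + \left(-4 + \left(-1 + 0 + 0\right)\right) \left(-94\right) = -105 + \left(-4 - 1\right) \left(-94\right) = -105 - -470 = -105 + 470 = 365$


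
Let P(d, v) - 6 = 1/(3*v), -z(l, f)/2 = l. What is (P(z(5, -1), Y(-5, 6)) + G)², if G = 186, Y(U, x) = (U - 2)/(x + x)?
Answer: 1795600/49 ≈ 36645.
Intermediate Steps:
z(l, f) = -2*l
Y(U, x) = (-2 + U)/(2*x) (Y(U, x) = (-2 + U)/((2*x)) = (-2 + U)*(1/(2*x)) = (-2 + U)/(2*x))
P(d, v) = 6 + 1/(3*v)
(P(z(5, -1), Y(-5, 6)) + G)² = ((6 + 1/(3*(((½)*(-2 - 5)/6)))) + 186)² = ((6 + 1/(3*(((½)*(⅙)*(-7))))) + 186)² = ((6 + 1/(3*(-7/12))) + 186)² = ((6 + (⅓)*(-12/7)) + 186)² = ((6 - 4/7) + 186)² = (38/7 + 186)² = (1340/7)² = 1795600/49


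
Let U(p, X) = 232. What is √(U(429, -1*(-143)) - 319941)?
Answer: I*√319709 ≈ 565.43*I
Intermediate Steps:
√(U(429, -1*(-143)) - 319941) = √(232 - 319941) = √(-319709) = I*√319709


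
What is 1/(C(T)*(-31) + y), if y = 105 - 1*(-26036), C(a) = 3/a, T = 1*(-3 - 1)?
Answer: 4/104657 ≈ 3.8220e-5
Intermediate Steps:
T = -4 (T = 1*(-4) = -4)
y = 26141 (y = 105 + 26036 = 26141)
1/(C(T)*(-31) + y) = 1/((3/(-4))*(-31) + 26141) = 1/((3*(-¼))*(-31) + 26141) = 1/(-¾*(-31) + 26141) = 1/(93/4 + 26141) = 1/(104657/4) = 4/104657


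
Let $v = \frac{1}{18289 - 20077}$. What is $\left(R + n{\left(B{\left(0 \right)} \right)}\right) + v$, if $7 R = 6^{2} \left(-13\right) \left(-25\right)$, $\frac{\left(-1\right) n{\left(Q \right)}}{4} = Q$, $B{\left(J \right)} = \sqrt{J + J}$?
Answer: $\frac{20919593}{12516} \approx 1671.4$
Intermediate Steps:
$B{\left(J \right)} = \sqrt{2} \sqrt{J}$ ($B{\left(J \right)} = \sqrt{2 J} = \sqrt{2} \sqrt{J}$)
$n{\left(Q \right)} = - 4 Q$
$v = - \frac{1}{1788}$ ($v = \frac{1}{-1788} = - \frac{1}{1788} \approx -0.00055928$)
$R = \frac{11700}{7}$ ($R = \frac{6^{2} \left(-13\right) \left(-25\right)}{7} = \frac{36 \left(-13\right) \left(-25\right)}{7} = \frac{\left(-468\right) \left(-25\right)}{7} = \frac{1}{7} \cdot 11700 = \frac{11700}{7} \approx 1671.4$)
$\left(R + n{\left(B{\left(0 \right)} \right)}\right) + v = \left(\frac{11700}{7} - 4 \sqrt{2} \sqrt{0}\right) - \frac{1}{1788} = \left(\frac{11700}{7} - 4 \sqrt{2} \cdot 0\right) - \frac{1}{1788} = \left(\frac{11700}{7} - 0\right) - \frac{1}{1788} = \left(\frac{11700}{7} + 0\right) - \frac{1}{1788} = \frac{11700}{7} - \frac{1}{1788} = \frac{20919593}{12516}$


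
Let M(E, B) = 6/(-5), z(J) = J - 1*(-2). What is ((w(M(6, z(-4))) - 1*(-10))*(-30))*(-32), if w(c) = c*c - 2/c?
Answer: 62912/5 ≈ 12582.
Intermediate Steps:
z(J) = 2 + J (z(J) = J + 2 = 2 + J)
M(E, B) = -6/5 (M(E, B) = 6*(-⅕) = -6/5)
w(c) = c² - 2/c
((w(M(6, z(-4))) - 1*(-10))*(-30))*(-32) = (((-2 + (-6/5)³)/(-6/5) - 1*(-10))*(-30))*(-32) = ((-5*(-2 - 216/125)/6 + 10)*(-30))*(-32) = ((-⅚*(-466/125) + 10)*(-30))*(-32) = ((233/75 + 10)*(-30))*(-32) = ((983/75)*(-30))*(-32) = -1966/5*(-32) = 62912/5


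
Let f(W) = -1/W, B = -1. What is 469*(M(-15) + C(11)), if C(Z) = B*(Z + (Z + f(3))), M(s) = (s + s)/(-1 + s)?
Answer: -222775/24 ≈ -9282.3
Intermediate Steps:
M(s) = 2*s/(-1 + s) (M(s) = (2*s)/(-1 + s) = 2*s/(-1 + s))
C(Z) = ⅓ - 2*Z (C(Z) = -(Z + (Z - 1/3)) = -(Z + (Z - 1*⅓)) = -(Z + (Z - ⅓)) = -(Z + (-⅓ + Z)) = -(-⅓ + 2*Z) = ⅓ - 2*Z)
469*(M(-15) + C(11)) = 469*(2*(-15)/(-1 - 15) + (⅓ - 2*11)) = 469*(2*(-15)/(-16) + (⅓ - 22)) = 469*(2*(-15)*(-1/16) - 65/3) = 469*(15/8 - 65/3) = 469*(-475/24) = -222775/24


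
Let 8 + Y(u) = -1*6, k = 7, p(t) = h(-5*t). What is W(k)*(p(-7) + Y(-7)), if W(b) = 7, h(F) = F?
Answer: 147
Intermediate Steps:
p(t) = -5*t
Y(u) = -14 (Y(u) = -8 - 1*6 = -8 - 6 = -14)
W(k)*(p(-7) + Y(-7)) = 7*(-5*(-7) - 14) = 7*(35 - 14) = 7*21 = 147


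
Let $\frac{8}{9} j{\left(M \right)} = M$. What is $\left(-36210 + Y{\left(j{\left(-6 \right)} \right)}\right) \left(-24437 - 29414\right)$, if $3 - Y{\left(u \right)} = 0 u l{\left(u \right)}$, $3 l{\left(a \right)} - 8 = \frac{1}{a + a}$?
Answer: $1949783157$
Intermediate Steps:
$j{\left(M \right)} = \frac{9 M}{8}$
$l{\left(a \right)} = \frac{8}{3} + \frac{1}{6 a}$ ($l{\left(a \right)} = \frac{8}{3} + \frac{1}{3 \left(a + a\right)} = \frac{8}{3} + \frac{1}{3 \cdot 2 a} = \frac{8}{3} + \frac{\frac{1}{2} \frac{1}{a}}{3} = \frac{8}{3} + \frac{1}{6 a}$)
$Y{\left(u \right)} = 3$ ($Y{\left(u \right)} = 3 - 0 u \frac{1 + 16 u}{6 u} = 3 - 0 \frac{1 + 16 u}{6 u} = 3 - 0 = 3 + 0 = 3$)
$\left(-36210 + Y{\left(j{\left(-6 \right)} \right)}\right) \left(-24437 - 29414\right) = \left(-36210 + 3\right) \left(-24437 - 29414\right) = \left(-36207\right) \left(-53851\right) = 1949783157$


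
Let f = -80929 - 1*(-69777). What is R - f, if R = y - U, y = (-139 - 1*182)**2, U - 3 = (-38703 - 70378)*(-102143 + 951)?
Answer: -11038010362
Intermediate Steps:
U = 11038124555 (U = 3 + (-38703 - 70378)*(-102143 + 951) = 3 - 109081*(-101192) = 3 + 11038124552 = 11038124555)
y = 103041 (y = (-139 - 182)**2 = (-321)**2 = 103041)
R = -11038021514 (R = 103041 - 1*11038124555 = 103041 - 11038124555 = -11038021514)
f = -11152 (f = -80929 + 69777 = -11152)
R - f = -11038021514 - 1*(-11152) = -11038021514 + 11152 = -11038010362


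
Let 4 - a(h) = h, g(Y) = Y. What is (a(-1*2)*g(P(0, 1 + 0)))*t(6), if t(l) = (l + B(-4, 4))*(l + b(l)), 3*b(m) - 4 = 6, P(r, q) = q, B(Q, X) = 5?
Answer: 616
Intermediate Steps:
b(m) = 10/3 (b(m) = 4/3 + (⅓)*6 = 4/3 + 2 = 10/3)
a(h) = 4 - h
t(l) = (5 + l)*(10/3 + l) (t(l) = (l + 5)*(l + 10/3) = (5 + l)*(10/3 + l))
(a(-1*2)*g(P(0, 1 + 0)))*t(6) = ((4 - (-1)*2)*(1 + 0))*(50/3 + 6² + (25/3)*6) = ((4 - 1*(-2))*1)*(50/3 + 36 + 50) = ((4 + 2)*1)*(308/3) = (6*1)*(308/3) = 6*(308/3) = 616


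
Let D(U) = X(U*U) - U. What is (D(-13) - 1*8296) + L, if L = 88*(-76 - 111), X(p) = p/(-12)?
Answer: -297037/12 ≈ -24753.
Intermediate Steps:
X(p) = -p/12 (X(p) = p*(-1/12) = -p/12)
L = -16456 (L = 88*(-187) = -16456)
D(U) = -U - U²/12 (D(U) = -U*U/12 - U = -U²/12 - U = -U - U²/12)
(D(-13) - 1*8296) + L = ((1/12)*(-13)*(-12 - 1*(-13)) - 1*8296) - 16456 = ((1/12)*(-13)*(-12 + 13) - 8296) - 16456 = ((1/12)*(-13)*1 - 8296) - 16456 = (-13/12 - 8296) - 16456 = -99565/12 - 16456 = -297037/12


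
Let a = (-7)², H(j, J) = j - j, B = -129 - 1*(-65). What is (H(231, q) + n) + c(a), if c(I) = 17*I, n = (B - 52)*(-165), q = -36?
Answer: 19973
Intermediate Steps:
B = -64 (B = -129 + 65 = -64)
H(j, J) = 0
a = 49
n = 19140 (n = (-64 - 52)*(-165) = -116*(-165) = 19140)
(H(231, q) + n) + c(a) = (0 + 19140) + 17*49 = 19140 + 833 = 19973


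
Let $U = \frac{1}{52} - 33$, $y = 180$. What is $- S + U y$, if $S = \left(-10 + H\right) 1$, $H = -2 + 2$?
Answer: $- \frac{77045}{13} \approx -5926.5$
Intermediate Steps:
$H = 0$
$U = - \frac{1715}{52}$ ($U = \frac{1}{52} - 33 = - \frac{1715}{52} \approx -32.981$)
$S = -10$ ($S = \left(-10 + 0\right) 1 = \left(-10\right) 1 = -10$)
$- S + U y = \left(-1\right) \left(-10\right) - \frac{77175}{13} = 10 - \frac{77175}{13} = - \frac{77045}{13}$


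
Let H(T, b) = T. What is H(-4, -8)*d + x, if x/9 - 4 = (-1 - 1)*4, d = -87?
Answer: 312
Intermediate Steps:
x = -36 (x = 36 + 9*((-1 - 1)*4) = 36 + 9*(-2*4) = 36 + 9*(-8) = 36 - 72 = -36)
H(-4, -8)*d + x = -4*(-87) - 36 = 348 - 36 = 312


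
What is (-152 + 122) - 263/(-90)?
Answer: -2437/90 ≈ -27.078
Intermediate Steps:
(-152 + 122) - 263/(-90) = -30 - 263*(-1/90) = -30 + 263/90 = -2437/90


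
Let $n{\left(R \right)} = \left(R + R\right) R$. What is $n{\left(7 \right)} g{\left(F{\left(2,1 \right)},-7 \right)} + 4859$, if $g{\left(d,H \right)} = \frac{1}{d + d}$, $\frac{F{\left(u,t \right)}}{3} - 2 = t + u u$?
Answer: $\frac{14584}{3} \approx 4861.3$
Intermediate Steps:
$F{\left(u,t \right)} = 6 + 3 t + 3 u^{2}$ ($F{\left(u,t \right)} = 6 + 3 \left(t + u u\right) = 6 + 3 \left(t + u^{2}\right) = 6 + \left(3 t + 3 u^{2}\right) = 6 + 3 t + 3 u^{2}$)
$n{\left(R \right)} = 2 R^{2}$ ($n{\left(R \right)} = 2 R R = 2 R^{2}$)
$g{\left(d,H \right)} = \frac{1}{2 d}$
$n{\left(7 \right)} g{\left(F{\left(2,1 \right)},-7 \right)} + 4859 = 2 \cdot 7^{2} \frac{1}{2 \left(6 + 3 \cdot 1 + 3 \cdot 2^{2}\right)} + 4859 = 2 \cdot 49 \frac{1}{2 \left(6 + 3 + 3 \cdot 4\right)} + 4859 = 98 \frac{1}{2 \left(6 + 3 + 12\right)} + 4859 = 98 \frac{1}{2 \cdot 21} + 4859 = 98 \cdot \frac{1}{2} \cdot \frac{1}{21} + 4859 = 98 \cdot \frac{1}{42} + 4859 = \frac{7}{3} + 4859 = \frac{14584}{3}$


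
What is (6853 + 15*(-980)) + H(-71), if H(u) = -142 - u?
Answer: -7918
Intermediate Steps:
(6853 + 15*(-980)) + H(-71) = (6853 + 15*(-980)) + (-142 - 1*(-71)) = (6853 - 14700) + (-142 + 71) = -7847 - 71 = -7918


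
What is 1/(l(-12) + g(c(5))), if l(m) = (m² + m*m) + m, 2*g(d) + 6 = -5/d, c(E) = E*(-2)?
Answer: 4/1093 ≈ 0.0036597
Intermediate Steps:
c(E) = -2*E
g(d) = -3 - 5/(2*d) (g(d) = -3 + (-5/d)/2 = -3 - 5/(2*d))
l(m) = m + 2*m² (l(m) = (m² + m²) + m = 2*m² + m = m + 2*m²)
1/(l(-12) + g(c(5))) = 1/(-12*(1 + 2*(-12)) + (-3 - 5/(2*((-2*5))))) = 1/(-12*(1 - 24) + (-3 - 5/2/(-10))) = 1/(-12*(-23) + (-3 - 5/2*(-⅒))) = 1/(276 + (-3 + ¼)) = 1/(276 - 11/4) = 1/(1093/4) = 4/1093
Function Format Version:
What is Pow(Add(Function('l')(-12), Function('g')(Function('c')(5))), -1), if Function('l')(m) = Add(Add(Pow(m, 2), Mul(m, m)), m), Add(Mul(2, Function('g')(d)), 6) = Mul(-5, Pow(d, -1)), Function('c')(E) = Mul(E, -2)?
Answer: Rational(4, 1093) ≈ 0.0036597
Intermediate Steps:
Function('c')(E) = Mul(-2, E)
Function('g')(d) = Add(-3, Mul(Rational(-5, 2), Pow(d, -1))) (Function('g')(d) = Add(-3, Mul(Rational(1, 2), Mul(-5, Pow(d, -1)))) = Add(-3, Mul(Rational(-5, 2), Pow(d, -1))))
Function('l')(m) = Add(m, Mul(2, Pow(m, 2))) (Function('l')(m) = Add(Add(Pow(m, 2), Pow(m, 2)), m) = Add(Mul(2, Pow(m, 2)), m) = Add(m, Mul(2, Pow(m, 2))))
Pow(Add(Function('l')(-12), Function('g')(Function('c')(5))), -1) = Pow(Add(Mul(-12, Add(1, Mul(2, -12))), Add(-3, Mul(Rational(-5, 2), Pow(Mul(-2, 5), -1)))), -1) = Pow(Add(Mul(-12, Add(1, -24)), Add(-3, Mul(Rational(-5, 2), Pow(-10, -1)))), -1) = Pow(Add(Mul(-12, -23), Add(-3, Mul(Rational(-5, 2), Rational(-1, 10)))), -1) = Pow(Add(276, Add(-3, Rational(1, 4))), -1) = Pow(Add(276, Rational(-11, 4)), -1) = Pow(Rational(1093, 4), -1) = Rational(4, 1093)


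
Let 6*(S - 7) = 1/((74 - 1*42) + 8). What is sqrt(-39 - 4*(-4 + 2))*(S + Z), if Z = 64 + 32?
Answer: 24721*I*sqrt(31)/240 ≈ 573.5*I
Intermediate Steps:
S = 1681/240 (S = 7 + 1/(6*((74 - 1*42) + 8)) = 7 + 1/(6*((74 - 42) + 8)) = 7 + 1/(6*(32 + 8)) = 7 + (1/6)/40 = 7 + (1/6)*(1/40) = 7 + 1/240 = 1681/240 ≈ 7.0042)
Z = 96
sqrt(-39 - 4*(-4 + 2))*(S + Z) = sqrt(-39 - 4*(-4 + 2))*(1681/240 + 96) = sqrt(-39 - 4*(-2))*(24721/240) = sqrt(-39 + 8)*(24721/240) = sqrt(-31)*(24721/240) = (I*sqrt(31))*(24721/240) = 24721*I*sqrt(31)/240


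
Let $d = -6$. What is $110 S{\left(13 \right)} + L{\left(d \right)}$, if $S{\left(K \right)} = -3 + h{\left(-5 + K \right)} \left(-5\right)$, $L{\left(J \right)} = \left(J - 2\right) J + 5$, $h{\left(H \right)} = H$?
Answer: $-4677$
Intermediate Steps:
$L{\left(J \right)} = 5 + J \left(-2 + J\right)$ ($L{\left(J \right)} = \left(J - 2\right) J + 5 = \left(-2 + J\right) J + 5 = J \left(-2 + J\right) + 5 = 5 + J \left(-2 + J\right)$)
$S{\left(K \right)} = 22 - 5 K$ ($S{\left(K \right)} = -3 + \left(-5 + K\right) \left(-5\right) = -3 - \left(-25 + 5 K\right) = 22 - 5 K$)
$110 S{\left(13 \right)} + L{\left(d \right)} = 110 \left(22 - 65\right) + \left(5 + \left(-6\right)^{2} - -12\right) = 110 \left(22 - 65\right) + \left(5 + 36 + 12\right) = 110 \left(-43\right) + 53 = -4730 + 53 = -4677$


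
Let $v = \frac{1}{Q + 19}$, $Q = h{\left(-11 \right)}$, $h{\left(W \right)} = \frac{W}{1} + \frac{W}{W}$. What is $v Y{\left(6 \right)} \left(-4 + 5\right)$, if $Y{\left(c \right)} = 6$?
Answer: $\frac{2}{3} \approx 0.66667$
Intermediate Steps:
$h{\left(W \right)} = 1 + W$ ($h{\left(W \right)} = W 1 + 1 = W + 1 = 1 + W$)
$Q = -10$ ($Q = 1 - 11 = -10$)
$v = \frac{1}{9}$ ($v = \frac{1}{-10 + 19} = \frac{1}{9} \approx 0.11111$)
$v Y{\left(6 \right)} \left(-4 + 5\right) = \frac{6 \left(-4 + 5\right)}{9} = \frac{6 \cdot 1}{9} = \frac{1}{9} \cdot 6 = \frac{2}{3}$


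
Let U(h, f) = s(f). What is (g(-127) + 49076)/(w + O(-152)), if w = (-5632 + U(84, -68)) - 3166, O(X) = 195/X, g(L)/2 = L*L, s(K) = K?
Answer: -12362768/1347827 ≈ -9.1724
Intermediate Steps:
U(h, f) = f
g(L) = 2*L² (g(L) = 2*(L*L) = 2*L²)
w = -8866 (w = (-5632 - 68) - 3166 = -5700 - 3166 = -8866)
(g(-127) + 49076)/(w + O(-152)) = (2*(-127)² + 49076)/(-8866 + 195/(-152)) = (2*16129 + 49076)/(-8866 + 195*(-1/152)) = (32258 + 49076)/(-8866 - 195/152) = 81334/(-1347827/152) = 81334*(-152/1347827) = -12362768/1347827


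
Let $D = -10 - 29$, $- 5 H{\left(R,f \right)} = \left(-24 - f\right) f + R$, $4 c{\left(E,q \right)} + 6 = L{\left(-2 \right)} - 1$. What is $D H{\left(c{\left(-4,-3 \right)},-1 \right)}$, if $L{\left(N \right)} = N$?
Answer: $\frac{3237}{20} \approx 161.85$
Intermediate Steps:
$c{\left(E,q \right)} = - \frac{9}{4}$ ($c{\left(E,q \right)} = - \frac{3}{2} + \frac{-2 - 1}{4} = - \frac{3}{2} + \frac{1}{4} \left(-3\right) = - \frac{3}{2} - \frac{3}{4} = - \frac{9}{4}$)
$H{\left(R,f \right)} = - \frac{R}{5} - \frac{f \left(-24 - f\right)}{5}$ ($H{\left(R,f \right)} = - \frac{\left(-24 - f\right) f + R}{5} = - \frac{f \left(-24 - f\right) + R}{5} = - \frac{R + f \left(-24 - f\right)}{5} = - \frac{R}{5} - \frac{f \left(-24 - f\right)}{5}$)
$D = -39$ ($D = -10 - 29 = -39$)
$D H{\left(c{\left(-4,-3 \right)},-1 \right)} = - 39 \left(\left(- \frac{1}{5}\right) \left(- \frac{9}{4}\right) + \frac{\left(-1\right)^{2}}{5} + \frac{24}{5} \left(-1\right)\right) = - 39 \left(\frac{9}{20} + \frac{1}{5} \cdot 1 - \frac{24}{5}\right) = - 39 \left(\frac{9}{20} + \frac{1}{5} - \frac{24}{5}\right) = \left(-39\right) \left(- \frac{83}{20}\right) = \frac{3237}{20}$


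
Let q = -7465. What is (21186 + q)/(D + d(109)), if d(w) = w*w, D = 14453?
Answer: 13721/26334 ≈ 0.52104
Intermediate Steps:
d(w) = w²
(21186 + q)/(D + d(109)) = (21186 - 7465)/(14453 + 109²) = 13721/(14453 + 11881) = 13721/26334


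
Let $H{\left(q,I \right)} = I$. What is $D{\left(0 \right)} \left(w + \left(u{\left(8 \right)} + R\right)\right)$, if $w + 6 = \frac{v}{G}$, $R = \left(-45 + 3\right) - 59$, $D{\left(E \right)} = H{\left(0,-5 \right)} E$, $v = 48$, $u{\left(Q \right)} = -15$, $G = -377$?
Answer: $0$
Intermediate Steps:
$D{\left(E \right)} = - 5 E$
$R = -101$ ($R = -42 - 59 = -101$)
$w = - \frac{2310}{377}$ ($w = -6 + \frac{48}{-377} = -6 + 48 \left(- \frac{1}{377}\right) = -6 - \frac{48}{377} = - \frac{2310}{377} \approx -6.1273$)
$D{\left(0 \right)} \left(w + \left(u{\left(8 \right)} + R\right)\right) = \left(-5\right) 0 \left(- \frac{2310}{377} - 116\right) = 0 \left(- \frac{2310}{377} - 116\right) = 0 \left(- \frac{46042}{377}\right) = 0$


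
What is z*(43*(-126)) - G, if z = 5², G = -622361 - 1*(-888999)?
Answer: -402088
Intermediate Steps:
G = 266638 (G = -622361 + 888999 = 266638)
z = 25
z*(43*(-126)) - G = 25*(43*(-126)) - 1*266638 = 25*(-5418) - 266638 = -135450 - 266638 = -402088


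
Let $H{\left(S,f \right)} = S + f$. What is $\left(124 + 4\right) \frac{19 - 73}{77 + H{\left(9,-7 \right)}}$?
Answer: $- \frac{6912}{79} \approx -87.494$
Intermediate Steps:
$\left(124 + 4\right) \frac{19 - 73}{77 + H{\left(9,-7 \right)}} = \left(124 + 4\right) \frac{19 - 73}{77 + \left(9 - 7\right)} = 128 \left(- \frac{54}{77 + 2}\right) = 128 \left(- \frac{54}{79}\right) = - \frac{6912}{79}$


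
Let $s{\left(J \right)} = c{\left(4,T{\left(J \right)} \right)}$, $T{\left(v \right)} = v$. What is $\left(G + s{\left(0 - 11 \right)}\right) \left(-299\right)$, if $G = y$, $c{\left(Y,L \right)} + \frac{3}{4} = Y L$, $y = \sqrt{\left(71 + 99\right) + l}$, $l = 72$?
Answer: $\frac{53521}{4} - 3289 \sqrt{2} \approx 8728.9$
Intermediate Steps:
$y = 11 \sqrt{2}$ ($y = \sqrt{\left(71 + 99\right) + 72} = \sqrt{170 + 72} = \sqrt{242} = 11 \sqrt{2} \approx 15.556$)
$c{\left(Y,L \right)} = - \frac{3}{4} + L Y$ ($c{\left(Y,L \right)} = - \frac{3}{4} + Y L = - \frac{3}{4} + L Y$)
$s{\left(J \right)} = - \frac{3}{4} + 4 J$ ($s{\left(J \right)} = - \frac{3}{4} + J 4 = - \frac{3}{4} + 4 J$)
$G = 11 \sqrt{2} \approx 15.556$
$\left(G + s{\left(0 - 11 \right)}\right) \left(-299\right) = \left(11 \sqrt{2} + \left(- \frac{3}{4} + 4 \left(0 - 11\right)\right)\right) \left(-299\right) = \left(11 \sqrt{2} + \left(- \frac{3}{4} + 4 \left(-11\right)\right)\right) \left(-299\right) = \left(11 \sqrt{2} - \frac{179}{4}\right) \left(-299\right) = \left(- \frac{179}{4} + 11 \sqrt{2}\right) \left(-299\right) = \frac{53521}{4} - 3289 \sqrt{2}$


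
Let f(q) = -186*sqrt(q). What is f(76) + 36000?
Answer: 36000 - 372*sqrt(19) ≈ 34379.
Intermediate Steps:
f(76) + 36000 = -372*sqrt(19) + 36000 = 36000 - 372*sqrt(19)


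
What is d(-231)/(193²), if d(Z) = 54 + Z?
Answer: -177/37249 ≈ -0.0047518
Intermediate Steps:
d(-231)/(193²) = (54 - 231)/(193²) = -177/37249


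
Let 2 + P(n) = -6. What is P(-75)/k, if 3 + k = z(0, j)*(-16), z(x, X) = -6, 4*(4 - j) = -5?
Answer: -8/93 ≈ -0.086022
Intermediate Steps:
j = 21/4 (j = 4 - 1/4*(-5) = 4 + 5/4 = 21/4 ≈ 5.2500)
P(n) = -8 (P(n) = -2 - 6 = -8)
k = 93 (k = -3 - 6*(-16) = -3 + 96 = 93)
P(-75)/k = -8/93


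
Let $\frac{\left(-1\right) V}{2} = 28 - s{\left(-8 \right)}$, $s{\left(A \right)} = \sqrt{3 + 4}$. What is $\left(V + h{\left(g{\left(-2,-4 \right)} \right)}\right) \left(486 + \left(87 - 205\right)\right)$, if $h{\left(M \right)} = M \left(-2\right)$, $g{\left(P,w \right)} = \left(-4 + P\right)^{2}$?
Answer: $-47104 + 736 \sqrt{7} \approx -45157.0$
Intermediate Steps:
$s{\left(A \right)} = \sqrt{7}$
$h{\left(M \right)} = - 2 M$
$V = -56 + 2 \sqrt{7}$ ($V = - 2 \left(28 - \sqrt{7}\right) = -56 + 2 \sqrt{7} \approx -50.708$)
$\left(V + h{\left(g{\left(-2,-4 \right)} \right)}\right) \left(486 + \left(87 - 205\right)\right) = \left(\left(-56 + 2 \sqrt{7}\right) - 2 \left(-4 - 2\right)^{2}\right) \left(486 + \left(87 - 205\right)\right) = \left(\left(-56 + 2 \sqrt{7}\right) - 2 \left(-6\right)^{2}\right) \left(486 - 118\right) = \left(\left(-56 + 2 \sqrt{7}\right) - 72\right) 368 = \left(-128 + 2 \sqrt{7}\right) 368 = -47104 + 736 \sqrt{7}$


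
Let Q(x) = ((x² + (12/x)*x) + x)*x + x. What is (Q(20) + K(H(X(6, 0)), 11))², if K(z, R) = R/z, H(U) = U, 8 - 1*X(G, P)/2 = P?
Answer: 19201922041/256 ≈ 7.5007e+7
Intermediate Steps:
X(G, P) = 16 - 2*P
Q(x) = x + x*(12 + x + x²) (Q(x) = ((x² + 12) + x)*x + x = ((12 + x²) + x)*x + x = (12 + x + x²)*x + x = x*(12 + x + x²) + x = x + x*(12 + x + x²))
(Q(20) + K(H(X(6, 0)), 11))² = (20*(13 + 20 + 20²) + 11/(16 - 2*0))² = (20*(13 + 20 + 400) + 11/(16 + 0))² = (20*433 + 11/16)² = (8660 + 11*(1/16))² = (8660 + 11/16)² = (138571/16)² = 19201922041/256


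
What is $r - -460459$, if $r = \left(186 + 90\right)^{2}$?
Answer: $536635$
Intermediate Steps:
$r = 76176$ ($r = 276^{2} = 76176$)
$r - -460459 = 76176 - -460459 = 76176 + 460459 = 536635$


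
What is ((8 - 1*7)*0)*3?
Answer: 0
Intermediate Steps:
((8 - 1*7)*0)*3 = ((8 - 7)*0)*3 = (1*0)*3 = 0*3 = 0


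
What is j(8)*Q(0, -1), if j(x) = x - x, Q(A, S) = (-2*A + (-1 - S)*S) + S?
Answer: 0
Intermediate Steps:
Q(A, S) = S - 2*A + S*(-1 - S) (Q(A, S) = (-2*A + S*(-1 - S)) + S = S - 2*A + S*(-1 - S))
j(x) = 0
j(8)*Q(0, -1) = 0*(-1*(-1)² - 2*0) = 0*(-1*1 + 0) = 0*(-1 + 0) = 0*(-1) = 0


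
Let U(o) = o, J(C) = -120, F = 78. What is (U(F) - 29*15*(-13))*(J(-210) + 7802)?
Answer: 44040906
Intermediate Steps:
(U(F) - 29*15*(-13))*(J(-210) + 7802) = (78 - 29*15*(-13))*(-120 + 7802) = (78 - 435*(-13))*7682 = (78 + 5655)*7682 = 5733*7682 = 44040906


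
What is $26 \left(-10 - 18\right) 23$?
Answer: $-16744$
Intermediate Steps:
$26 \left(-10 - 18\right) 23 = 26 \left(-28\right) 23 = \left(-728\right) 23 = -16744$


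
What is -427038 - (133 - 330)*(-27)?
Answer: -432357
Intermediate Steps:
-427038 - (133 - 330)*(-27) = -427038 - (-197)*(-27) = -427038 - 1*5319 = -427038 - 5319 = -432357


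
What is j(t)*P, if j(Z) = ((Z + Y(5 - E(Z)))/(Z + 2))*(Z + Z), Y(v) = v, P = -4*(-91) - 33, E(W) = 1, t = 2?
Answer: 1986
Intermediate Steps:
P = 331 (P = 364 - 33 = 331)
j(Z) = 2*Z*(4 + Z)/(2 + Z) (j(Z) = ((Z + (5 - 1*1))/(Z + 2))*(Z + Z) = ((Z + (5 - 1))/(2 + Z))*(2*Z) = ((Z + 4)/(2 + Z))*(2*Z) = ((4 + Z)/(2 + Z))*(2*Z) = 2*Z*(4 + Z)/(2 + Z))
j(t)*P = (2*2*(4 + 2)/(2 + 2))*331 = (2*2*6/4)*331 = (2*2*(¼)*6)*331 = 6*331 = 1986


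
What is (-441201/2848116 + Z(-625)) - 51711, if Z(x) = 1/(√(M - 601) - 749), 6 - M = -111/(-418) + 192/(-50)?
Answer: -288109911787306680073/5571523298198084 - 5*I*√2583405946/5868640847 ≈ -51711.0 - 4.3304e-5*I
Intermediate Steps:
M = 100053/10450 (M = 6 - (-111/(-418) + 192/(-50)) = 6 - (-111*(-1/418) + 192*(-1/50)) = 6 - (111/418 - 96/25) = 6 - 1*(-37353/10450) = 6 + 37353/10450 = 100053/10450 ≈ 9.5744)
Z(x) = 1/(-749 + I*√2583405946/2090) (Z(x) = 1/(√(100053/10450 - 601) - 749) = 1/(√(-6180397/10450) - 749) = 1/(I*√2583405946/2090 - 749) = 1/(-749 + I*√2583405946/2090))
(-441201/2848116 + Z(-625)) - 51711 = (-441201/2848116 + (-7827050/5868640847 - 5*I*√2583405946/5868640847)) - 51711 = (-441201*1/2848116 + (-7827050/5868640847 - 5*I*√2583405946/5868640847)) - 51711 = (-147067/949372 + (-7827050/5868640847 - 5*I*√2583405946/5868640847)) - 51711 = (-870514185558349/5571523298198084 - 5*I*√2583405946/5868640847) - 51711 = -288109911787306680073/5571523298198084 - 5*I*√2583405946/5868640847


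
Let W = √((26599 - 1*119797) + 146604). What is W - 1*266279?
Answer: -266279 + 3*√5934 ≈ -2.6605e+5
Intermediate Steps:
W = 3*√5934 (W = √((26599 - 119797) + 146604) = √(-93198 + 146604) = √53406 = 3*√5934 ≈ 231.10)
W - 1*266279 = 3*√5934 - 1*266279 = 3*√5934 - 266279 = -266279 + 3*√5934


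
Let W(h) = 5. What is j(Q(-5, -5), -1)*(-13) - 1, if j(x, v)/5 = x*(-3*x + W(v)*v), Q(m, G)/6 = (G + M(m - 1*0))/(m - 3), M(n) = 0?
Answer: 63359/16 ≈ 3959.9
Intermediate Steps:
Q(m, G) = 6*G/(-3 + m) (Q(m, G) = 6*((G + 0)/(m - 3)) = 6*(G/(-3 + m)) = 6*G/(-3 + m))
j(x, v) = 5*x*(-3*x + 5*v) (j(x, v) = 5*(x*(-3*x + 5*v)) = 5*x*(-3*x + 5*v))
j(Q(-5, -5), -1)*(-13) - 1 = (5*(6*(-5)/(-3 - 5))*(-18*(-5)/(-3 - 5) + 5*(-1)))*(-13) - 1 = (5*(6*(-5)/(-8))*(-18*(-5)/(-8) - 5))*(-13) - 1 = (5*(6*(-5)*(-⅛))*(-18*(-5)*(-1)/8 - 5))*(-13) - 1 = (5*(15/4)*(-3*15/4 - 5))*(-13) - 1 = (5*(15/4)*(-45/4 - 5))*(-13) - 1 = (5*(15/4)*(-65/4))*(-13) - 1 = -4875/16*(-13) - 1 = 63375/16 - 1 = 63359/16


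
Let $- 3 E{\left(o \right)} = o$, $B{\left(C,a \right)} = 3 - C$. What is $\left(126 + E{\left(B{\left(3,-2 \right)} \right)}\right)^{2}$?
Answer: $15876$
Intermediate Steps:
$E{\left(o \right)} = - \frac{o}{3}$
$\left(126 + E{\left(B{\left(3,-2 \right)} \right)}\right)^{2} = \left(126 - \frac{3 - 3}{3}\right)^{2} = \left(126 - 0\right)^{2} = \left(126 + 0\right)^{2} = 126^{2} = 15876$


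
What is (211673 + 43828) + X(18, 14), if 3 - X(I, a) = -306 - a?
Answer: 255824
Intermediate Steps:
X(I, a) = 309 + a (X(I, a) = 3 - (-306 - a) = 3 + (306 + a) = 309 + a)
(211673 + 43828) + X(18, 14) = (211673 + 43828) + (309 + 14) = 255501 + 323 = 255824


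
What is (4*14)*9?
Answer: 504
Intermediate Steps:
(4*14)*9 = 56*9 = 504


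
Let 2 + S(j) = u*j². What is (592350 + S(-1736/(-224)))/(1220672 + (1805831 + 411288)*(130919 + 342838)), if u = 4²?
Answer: 593309/1050376866755 ≈ 5.6485e-7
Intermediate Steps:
u = 16
S(j) = -2 + 16*j²
(592350 + S(-1736/(-224)))/(1220672 + (1805831 + 411288)*(130919 + 342838)) = (592350 + (-2 + 16*(-1736/(-224))²))/(1220672 + (1805831 + 411288)*(130919 + 342838)) = (592350 + (-2 + 16*(-1736*(-1/224))²))/(1220672 + 2217119*473757) = (592350 + (-2 + 16*(31/4)²))/(1220672 + 1050375646083) = (592350 + (-2 + 16*(961/16)))/1050376866755 = (592350 + (-2 + 961))*(1/1050376866755) = (592350 + 959)*(1/1050376866755) = 593309*(1/1050376866755) = 593309/1050376866755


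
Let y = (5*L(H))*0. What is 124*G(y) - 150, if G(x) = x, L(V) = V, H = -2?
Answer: -150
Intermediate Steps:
y = 0 (y = (5*(-2))*0 = -10*0 = 0)
124*G(y) - 150 = 124*0 - 150 = 0 - 150 = -150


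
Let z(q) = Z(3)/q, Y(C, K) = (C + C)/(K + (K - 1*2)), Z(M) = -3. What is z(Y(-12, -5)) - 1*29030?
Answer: -58063/2 ≈ -29032.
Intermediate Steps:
Y(C, K) = 2*C/(-2 + 2*K) (Y(C, K) = (2*C)/(K + (K - 2)) = (2*C)/(K + (-2 + K)) = (2*C)/(-2 + 2*K) = 2*C/(-2 + 2*K))
z(q) = -3/q
z(Y(-12, -5)) - 1*29030 = -3/((-12/(-1 - 5))) - 1*29030 = -3/((-12/(-6))) - 29030 = -3/((-12*(-⅙))) - 29030 = -3/2 - 29030 = -58063/2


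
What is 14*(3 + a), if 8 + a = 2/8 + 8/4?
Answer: -77/2 ≈ -38.500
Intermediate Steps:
a = -23/4 (a = -8 + (2/8 + 8/4) = -8 + (2*(⅛) + 8*(¼)) = -8 + (¼ + 2) = -8 + 9/4 = -23/4 ≈ -5.7500)
14*(3 + a) = 14*(3 - 23/4) = 14*(-11/4) = -77/2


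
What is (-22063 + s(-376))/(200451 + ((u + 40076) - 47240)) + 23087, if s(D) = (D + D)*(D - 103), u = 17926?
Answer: 4876612676/211213 ≈ 23089.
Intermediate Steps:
s(D) = 2*D*(-103 + D) (s(D) = (2*D)*(-103 + D) = 2*D*(-103 + D))
(-22063 + s(-376))/(200451 + ((u + 40076) - 47240)) + 23087 = (-22063 + 2*(-376)*(-103 - 376))/(200451 + ((17926 + 40076) - 47240)) + 23087 = (-22063 + 2*(-376)*(-479))/(200451 + (58002 - 47240)) + 23087 = (-22063 + 360208)/(200451 + 10762) + 23087 = 338145/211213 + 23087 = 4876612676/211213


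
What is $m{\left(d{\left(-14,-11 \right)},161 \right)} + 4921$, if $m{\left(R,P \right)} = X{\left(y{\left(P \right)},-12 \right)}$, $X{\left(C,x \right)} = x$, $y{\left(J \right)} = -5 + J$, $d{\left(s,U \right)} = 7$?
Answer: $4909$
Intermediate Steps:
$m{\left(R,P \right)} = -12$
$m{\left(d{\left(-14,-11 \right)},161 \right)} + 4921 = -12 + 4921 = 4909$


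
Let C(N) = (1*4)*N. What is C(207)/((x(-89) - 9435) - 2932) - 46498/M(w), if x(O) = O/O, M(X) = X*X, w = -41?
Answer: -32021452/1154847 ≈ -27.728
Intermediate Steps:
M(X) = X²
C(N) = 4*N
x(O) = 1
C(207)/((x(-89) - 9435) - 2932) - 46498/M(w) = (4*207)/((1 - 9435) - 2932) - 46498/((-41)²) = 828/(-9434 - 2932) - 46498/1681 = 828/(-12366) - 46498*1/1681 = 828*(-1/12366) - 46498/1681 = -46/687 - 46498/1681 = -32021452/1154847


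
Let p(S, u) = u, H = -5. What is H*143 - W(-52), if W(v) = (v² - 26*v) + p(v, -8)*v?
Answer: -5187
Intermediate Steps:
W(v) = v² - 34*v (W(v) = (v² - 26*v) - 8*v = v² - 34*v)
H*143 - W(-52) = -5*143 - (-52)*(-34 - 52) = -715 - (-52)*(-86) = -715 - 1*4472 = -715 - 4472 = -5187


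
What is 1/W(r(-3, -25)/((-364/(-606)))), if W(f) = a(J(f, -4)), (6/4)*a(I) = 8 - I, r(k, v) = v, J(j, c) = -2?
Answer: 3/20 ≈ 0.15000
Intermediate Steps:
a(I) = 16/3 - 2*I/3 (a(I) = 2*(8 - I)/3 = 16/3 - 2*I/3)
W(f) = 20/3 (W(f) = 16/3 - ⅔*(-2) = 16/3 + 4/3 = 20/3)
1/W(r(-3, -25)/((-364/(-606)))) = 1/(20/3) = 3/20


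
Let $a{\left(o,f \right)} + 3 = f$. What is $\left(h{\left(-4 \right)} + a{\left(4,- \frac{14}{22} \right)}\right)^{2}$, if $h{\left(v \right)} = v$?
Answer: $\frac{7056}{121} \approx 58.314$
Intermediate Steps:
$a{\left(o,f \right)} = -3 + f$
$\left(h{\left(-4 \right)} + a{\left(4,- \frac{14}{22} \right)}\right)^{2} = \left(-4 - \left(3 + \frac{14}{22}\right)\right)^{2} = \left(-4 - \frac{40}{11}\right)^{2} = \left(- \frac{84}{11}\right)^{2} = \frac{7056}{121}$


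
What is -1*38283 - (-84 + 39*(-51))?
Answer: -36210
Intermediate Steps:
-1*38283 - (-84 + 39*(-51)) = -38283 - (-84 - 1989) = -38283 - 1*(-2073) = -38283 + 2073 = -36210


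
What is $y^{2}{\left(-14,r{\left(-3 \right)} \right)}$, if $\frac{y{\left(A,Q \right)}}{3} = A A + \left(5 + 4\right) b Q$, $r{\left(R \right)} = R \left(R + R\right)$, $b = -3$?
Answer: $756900$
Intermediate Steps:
$r{\left(R \right)} = 2 R^{2}$ ($r{\left(R \right)} = R 2 R = 2 R^{2}$)
$y{\left(A,Q \right)} = - 81 Q + 3 A^{2}$ ($y{\left(A,Q \right)} = 3 \left(A A + \left(5 + 4\right) \left(-3\right) Q\right) = 3 \left(A^{2} + 9 \left(-3\right) Q\right) = 3 \left(A^{2} - 27 Q\right) = - 81 Q + 3 A^{2}$)
$y^{2}{\left(-14,r{\left(-3 \right)} \right)} = \left(- 81 \cdot 2 \left(-3\right)^{2} + 3 \left(-14\right)^{2}\right)^{2} = \left(- 81 \cdot 2 \cdot 9 + 3 \cdot 196\right)^{2} = \left(\left(-81\right) 18 + 588\right)^{2} = \left(-1458 + 588\right)^{2} = \left(-870\right)^{2} = 756900$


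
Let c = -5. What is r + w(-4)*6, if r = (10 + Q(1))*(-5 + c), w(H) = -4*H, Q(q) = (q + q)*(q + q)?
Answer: -44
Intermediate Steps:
Q(q) = 4*q² (Q(q) = (2*q)*(2*q) = 4*q²)
r = -140 (r = (10 + 4*1²)*(-5 - 5) = (10 + 4*1)*(-10) = (10 + 4)*(-10) = 14*(-10) = -140)
r + w(-4)*6 = -140 - 4*(-4)*6 = -140 + 16*6 = -140 + 96 = -44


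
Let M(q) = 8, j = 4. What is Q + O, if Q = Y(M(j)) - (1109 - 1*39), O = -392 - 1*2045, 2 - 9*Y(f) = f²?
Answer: -31625/9 ≈ -3513.9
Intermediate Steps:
Y(f) = 2/9 - f²/9
O = -2437 (O = -392 - 2045 = -2437)
Q = -9692/9 (Q = (2/9 - ⅑*8²) - (1109 - 1*39) = (2/9 - ⅑*64) - (1109 - 39) = (2/9 - 64/9) - 1*1070 = -62/9 - 1070 = -9692/9 ≈ -1076.9)
Q + O = -9692/9 - 2437 = -31625/9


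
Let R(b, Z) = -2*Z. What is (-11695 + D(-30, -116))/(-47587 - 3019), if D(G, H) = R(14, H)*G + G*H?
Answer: 15175/50606 ≈ 0.29987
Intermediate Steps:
D(G, H) = -G*H (D(G, H) = (-2*H)*G + G*H = -2*G*H + G*H = -G*H)
(-11695 + D(-30, -116))/(-47587 - 3019) = (-11695 - 1*(-30)*(-116))/(-47587 - 3019) = (-11695 - 3480)/(-50606) = -15175*(-1/50606) = 15175/50606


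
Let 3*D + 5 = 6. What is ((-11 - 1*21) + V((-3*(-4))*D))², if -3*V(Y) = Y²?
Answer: 12544/9 ≈ 1393.8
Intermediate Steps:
D = ⅓ (D = -5/3 + (⅓)*6 = -5/3 + 2 = ⅓ ≈ 0.33333)
V(Y) = -Y²/3
((-11 - 1*21) + V((-3*(-4))*D))² = ((-11 - 1*21) - (-3*(-4)*(⅓))²/3)² = ((-11 - 21) - (12*(⅓))²/3)² = (-32 - ⅓*4²)² = (-32 - ⅓*16)² = (-32 - 16/3)² = (-112/3)² = 12544/9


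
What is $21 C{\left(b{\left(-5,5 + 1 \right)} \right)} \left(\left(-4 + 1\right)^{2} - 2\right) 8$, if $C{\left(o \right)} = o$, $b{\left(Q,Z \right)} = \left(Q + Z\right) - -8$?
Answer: $10584$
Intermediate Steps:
$b{\left(Q,Z \right)} = 8 + Q + Z$ ($b{\left(Q,Z \right)} = \left(Q + Z\right) + 8 = 8 + Q + Z$)
$21 C{\left(b{\left(-5,5 + 1 \right)} \right)} \left(\left(-4 + 1\right)^{2} - 2\right) 8 = 21 \left(8 - 5 + \left(5 + 1\right)\right) \left(\left(-4 + 1\right)^{2} - 2\right) 8 = 21 \left(8 - 5 + 6\right) \left(\left(-3\right)^{2} - 2\right) 8 = 21 \cdot 9 \left(9 - 2\right) 8 = 21 \cdot 9 \cdot 7 \cdot 8 = 21 \cdot 63 \cdot 8 = 1323 \cdot 8 = 10584$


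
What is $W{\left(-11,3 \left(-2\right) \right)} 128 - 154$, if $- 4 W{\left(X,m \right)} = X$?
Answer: $198$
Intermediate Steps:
$W{\left(X,m \right)} = - \frac{X}{4}$
$W{\left(-11,3 \left(-2\right) \right)} 128 - 154 = \left(- \frac{1}{4}\right) \left(-11\right) 128 - 154 = \frac{11}{4} \cdot 128 - 154 = 352 - 154 = 198$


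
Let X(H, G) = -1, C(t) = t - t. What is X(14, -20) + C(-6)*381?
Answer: -1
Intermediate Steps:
C(t) = 0
X(14, -20) + C(-6)*381 = -1 + 0*381 = -1 + 0 = -1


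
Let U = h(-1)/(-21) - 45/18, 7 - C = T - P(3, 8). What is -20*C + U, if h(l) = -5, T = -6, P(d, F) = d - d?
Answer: -11015/42 ≈ -262.26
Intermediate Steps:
P(d, F) = 0
C = 13 (C = 7 - (-6 - 1*0) = 7 - (-6 + 0) = 7 - 1*(-6) = 7 + 6 = 13)
U = -95/42 (U = -5/(-21) - 45/18 = -5*(-1/21) - 45*1/18 = 5/21 - 5/2 = -95/42 ≈ -2.2619)
-20*C + U = -20*13 - 95/42 = -260 - 95/42 = -11015/42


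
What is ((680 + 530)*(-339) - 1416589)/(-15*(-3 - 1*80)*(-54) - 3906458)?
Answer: 1826779/3973688 ≈ 0.45972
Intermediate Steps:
((680 + 530)*(-339) - 1416589)/(-15*(-3 - 1*80)*(-54) - 3906458) = (1210*(-339) - 1416589)/(-15*(-3 - 80)*(-54) - 3906458) = (-410190 - 1416589)/(-15*(-83)*(-54) - 3906458) = -1826779/(1245*(-54) - 3906458) = -1826779/(-67230 - 3906458) = -1826779/(-3973688) = -1826779*(-1/3973688) = 1826779/3973688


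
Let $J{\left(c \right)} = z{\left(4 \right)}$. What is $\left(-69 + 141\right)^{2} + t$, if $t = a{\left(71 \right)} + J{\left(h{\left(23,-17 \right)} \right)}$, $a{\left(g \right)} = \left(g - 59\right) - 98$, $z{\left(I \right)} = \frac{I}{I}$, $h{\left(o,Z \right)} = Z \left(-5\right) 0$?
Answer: $5099$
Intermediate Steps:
$h{\left(o,Z \right)} = 0$ ($h{\left(o,Z \right)} = - 5 Z 0 = 0$)
$z{\left(I \right)} = 1$
$a{\left(g \right)} = -157 + g$ ($a{\left(g \right)} = \left(-59 + g\right) - 98 = -157 + g$)
$J{\left(c \right)} = 1$
$t = -85$ ($t = \left(-157 + 71\right) + 1 = -86 + 1 = -85$)
$\left(-69 + 141\right)^{2} + t = \left(-69 + 141\right)^{2} - 85 = 72^{2} - 85 = 5184 - 85 = 5099$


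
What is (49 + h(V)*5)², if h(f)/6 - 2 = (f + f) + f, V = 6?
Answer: 421201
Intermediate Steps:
h(f) = 12 + 18*f (h(f) = 12 + 6*((f + f) + f) = 12 + 6*(2*f + f) = 12 + 6*(3*f) = 12 + 18*f)
(49 + h(V)*5)² = (49 + (12 + 18*6)*5)² = (49 + (12 + 108)*5)² = (49 + 120*5)² = (49 + 600)² = 649² = 421201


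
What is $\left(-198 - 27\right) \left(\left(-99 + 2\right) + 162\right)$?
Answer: $-14625$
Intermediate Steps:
$\left(-198 - 27\right) \left(\left(-99 + 2\right) + 162\right) = \left(-198 + \left(-194 + 167\right)\right) \left(-97 + 162\right) = \left(-198 - 27\right) 65 = \left(-225\right) 65 = -14625$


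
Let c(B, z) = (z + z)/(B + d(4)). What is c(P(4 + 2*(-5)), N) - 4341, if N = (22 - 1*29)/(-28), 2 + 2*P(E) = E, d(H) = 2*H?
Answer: -34727/8 ≈ -4340.9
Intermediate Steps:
P(E) = -1 + E/2
N = ¼ (N = (22 - 29)*(-1/28) = -7*(-1/28) = ¼ ≈ 0.25000)
c(B, z) = 2*z/(8 + B) (c(B, z) = (z + z)/(B + 2*4) = (2*z)/(B + 8) = (2*z)/(8 + B) = 2*z/(8 + B))
c(P(4 + 2*(-5)), N) - 4341 = 2*(¼)/(8 + (-1 + (4 + 2*(-5))/2)) - 4341 = 2*(¼)/(8 + (-1 + (4 - 10)/2)) - 4341 = 2*(¼)/(8 + (-1 + (½)*(-6))) - 4341 = 2*(¼)/(8 + (-1 - 3)) - 4341 = 2*(¼)/(8 - 4) - 4341 = 2*(¼)/4 - 4341 = 2*(¼)*(¼) - 4341 = ⅛ - 4341 = -34727/8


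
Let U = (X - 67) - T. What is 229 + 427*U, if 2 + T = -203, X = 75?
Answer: 91180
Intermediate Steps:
T = -205 (T = -2 - 203 = -205)
U = 213 (U = (75 - 67) - 1*(-205) = 8 + 205 = 213)
229 + 427*U = 229 + 427*213 = 229 + 90951 = 91180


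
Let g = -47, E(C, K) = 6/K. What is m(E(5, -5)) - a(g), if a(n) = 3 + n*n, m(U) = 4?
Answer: -2208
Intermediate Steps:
a(n) = 3 + n²
m(E(5, -5)) - a(g) = 4 - (3 + (-47)²) = 4 - (3 + 2209) = 4 - 1*2212 = 4 - 2212 = -2208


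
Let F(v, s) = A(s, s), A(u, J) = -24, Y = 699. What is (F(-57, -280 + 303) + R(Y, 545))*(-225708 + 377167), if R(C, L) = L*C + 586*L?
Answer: 106066889159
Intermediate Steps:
R(C, L) = 586*L + C*L (R(C, L) = C*L + 586*L = 586*L + C*L)
F(v, s) = -24
(F(-57, -280 + 303) + R(Y, 545))*(-225708 + 377167) = (-24 + 545*(586 + 699))*(-225708 + 377167) = (-24 + 545*1285)*151459 = (-24 + 700325)*151459 = 700301*151459 = 106066889159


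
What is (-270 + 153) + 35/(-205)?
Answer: -4804/41 ≈ -117.17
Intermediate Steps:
(-270 + 153) + 35/(-205) = -117 + 35*(-1/205) = -117 - 7/41 = -4804/41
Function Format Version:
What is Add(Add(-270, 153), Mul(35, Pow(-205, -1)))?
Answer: Rational(-4804, 41) ≈ -117.17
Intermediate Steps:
Add(Add(-270, 153), Mul(35, Pow(-205, -1))) = Add(-117, Mul(35, Rational(-1, 205))) = Add(-117, Rational(-7, 41)) = Rational(-4804, 41)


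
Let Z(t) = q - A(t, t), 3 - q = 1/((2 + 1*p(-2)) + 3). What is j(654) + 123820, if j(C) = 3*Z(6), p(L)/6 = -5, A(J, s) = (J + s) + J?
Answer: 3094378/25 ≈ 1.2378e+5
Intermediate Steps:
A(J, s) = s + 2*J
p(L) = -30 (p(L) = 6*(-5) = -30)
q = 76/25 (q = 3 - 1/((2 + 1*(-30)) + 3) = 3 - 1/((2 - 30) + 3) = 3 - 1/(-28 + 3) = 3 - 1/(-25) = 3 - 1*(-1/25) = 3 + 1/25 = 76/25 ≈ 3.0400)
Z(t) = 76/25 - 3*t (Z(t) = 76/25 - (t + 2*t) = 76/25 - 3*t)
j(C) = -1122/25 (j(C) = 3*(76/25 - 3*6) = 3*(76/25 - 18) = 3*(-374/25) = -1122/25)
j(654) + 123820 = -1122/25 + 123820 = 3094378/25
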